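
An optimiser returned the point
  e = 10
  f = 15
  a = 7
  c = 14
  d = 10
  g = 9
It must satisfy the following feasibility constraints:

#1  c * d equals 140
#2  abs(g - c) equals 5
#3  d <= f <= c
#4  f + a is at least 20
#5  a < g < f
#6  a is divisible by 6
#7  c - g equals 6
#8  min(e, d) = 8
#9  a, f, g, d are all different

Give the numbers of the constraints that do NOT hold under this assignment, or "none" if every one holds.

Constraints 3, 6, 7, 8 do not hold.

#1 c * d = 14 * 10 = 140 — satisfied.
#2 abs(9 - 14) = 5 — satisfied.
#3 values 10, 15, 14; f = 15 is not <= c = 14 — violated.
#4 f + a = 15 + 7 = 22; 22 ≥ 20 — satisfied.
#5 values 7 < 9 < 15 — satisfied.
#6 7 = 6*1 + 1, so 6 does not divide 7 — violated.
#7 c - g = 14 - 9 = 5, not 6 — violated.
#8 min(10, 10) = 10, not 8 — violated.
#9 values 7, 15, 9, 10 are pairwise distinct — satisfied.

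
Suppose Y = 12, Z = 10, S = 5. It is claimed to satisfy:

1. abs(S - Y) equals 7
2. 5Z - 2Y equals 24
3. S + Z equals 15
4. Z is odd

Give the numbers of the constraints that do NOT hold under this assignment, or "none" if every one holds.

1. abs(5 - 12) = 7  yes
2. 5Z - 2Y = 5(10) - 2(12) = 26, not 24  no
3. S + Z = 5 + 10 = 15  yes
4. Z = 10 is even  no

Violated: 2, 4.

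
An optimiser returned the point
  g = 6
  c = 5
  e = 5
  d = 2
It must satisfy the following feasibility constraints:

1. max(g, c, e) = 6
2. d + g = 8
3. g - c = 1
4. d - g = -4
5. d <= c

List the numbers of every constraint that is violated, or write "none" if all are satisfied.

The assignment satisfies every constraint.

1. max(6, 5, 5) = 6 — holds.
2. d + g = 2 + 6 = 8 — holds.
3. g - c = 6 - 5 = 1 — holds.
4. d - g = 2 - 6 = -4 — holds.
5. d = 2, c = 5; 2 ≤ 5 — holds.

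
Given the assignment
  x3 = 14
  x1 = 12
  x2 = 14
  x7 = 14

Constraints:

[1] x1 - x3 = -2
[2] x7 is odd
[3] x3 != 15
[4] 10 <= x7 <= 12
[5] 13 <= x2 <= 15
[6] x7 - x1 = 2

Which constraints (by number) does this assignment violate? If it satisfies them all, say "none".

Violated: 2 and 4.

[1] x1 - x3 = 12 - 14 = -2 — satisfied.
[2] x7 = 14 is even — violated.
[3] x3 = 14, and 14 ≠ 15 — satisfied.
[4] x7 = 14 is outside [10, 12] — violated.
[5] x2 = 14 lies in [13, 15] — satisfied.
[6] x7 - x1 = 14 - 12 = 2 — satisfied.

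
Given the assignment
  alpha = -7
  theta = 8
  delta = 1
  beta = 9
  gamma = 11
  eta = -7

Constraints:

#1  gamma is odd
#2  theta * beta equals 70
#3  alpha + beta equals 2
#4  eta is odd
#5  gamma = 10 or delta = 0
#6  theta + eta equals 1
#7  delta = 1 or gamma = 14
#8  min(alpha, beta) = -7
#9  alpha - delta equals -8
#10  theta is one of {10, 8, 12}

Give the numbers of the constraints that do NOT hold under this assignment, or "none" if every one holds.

#1 gamma = 11 is odd  yes
#2 theta * beta = 8 * 9 = 72, not 70  no
#3 alpha + beta = -7 + 9 = 2  yes
#4 eta = -7 is odd  yes
#5 gamma = 11 ≠ 10 and delta = 1 ≠ 0; both disjuncts false  no
#6 theta + eta = 8 + (-7) = 1  yes
#7 delta = 1 = 1 (first disjunct)  yes
#8 min(-7, 9) = -7  yes
#9 alpha - delta = -7 - 1 = -8  yes
#10 theta = 8 is in {10, 8, 12}  yes

Constraints 2 and 5 are violated.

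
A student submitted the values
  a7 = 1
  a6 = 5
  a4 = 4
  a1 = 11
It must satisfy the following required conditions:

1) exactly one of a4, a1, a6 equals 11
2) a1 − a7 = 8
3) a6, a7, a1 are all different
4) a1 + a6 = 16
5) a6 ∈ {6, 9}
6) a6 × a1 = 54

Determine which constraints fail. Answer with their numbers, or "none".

1) a4=4, a1=11, a6=5; 1 of them equals 11 — OK.
2) a1 − a7 = 11 − 1 = 10, not 8 — violated.
3) values 5, 1, 11 are pairwise distinct — OK.
4) a1 + a6 = 11 + 5 = 16 — OK.
5) a6 = 5 is not in {6, 9} — violated.
6) a6 × a1 = 5 × 11 = 55, not 54 — violated.

The assignment fails constraints 2, 5, and 6.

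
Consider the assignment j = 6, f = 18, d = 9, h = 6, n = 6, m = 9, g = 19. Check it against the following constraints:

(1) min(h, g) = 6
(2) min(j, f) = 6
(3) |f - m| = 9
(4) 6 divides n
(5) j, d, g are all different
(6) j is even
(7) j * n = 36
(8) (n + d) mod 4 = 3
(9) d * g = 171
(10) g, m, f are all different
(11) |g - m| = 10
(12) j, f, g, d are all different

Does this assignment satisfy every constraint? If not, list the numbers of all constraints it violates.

(1) min(6, 19) = 6  true
(2) min(6, 18) = 6  true
(3) |18 - 9| = 9  true
(4) 6 / 6 = 1, so 6 divides 6  true
(5) values 6, 9, 19 are pairwise distinct  true
(6) j = 6 is even  true
(7) j * n = 6 * 6 = 36  true
(8) n + d = 15; 15 mod 4 = 3  true
(9) d * g = 9 * 19 = 171  true
(10) values 19, 9, 18 are pairwise distinct  true
(11) |19 - 9| = 10  true
(12) values 6, 18, 19, 9 are pairwise distinct  true

No violations.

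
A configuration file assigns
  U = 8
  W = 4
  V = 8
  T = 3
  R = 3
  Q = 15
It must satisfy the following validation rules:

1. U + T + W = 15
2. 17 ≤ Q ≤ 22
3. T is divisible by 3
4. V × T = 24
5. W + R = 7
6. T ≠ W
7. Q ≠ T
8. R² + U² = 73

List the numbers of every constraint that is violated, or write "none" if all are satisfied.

1. U + T + W = 8 + 3 + 4 = 15  ✓
2. Q = 15 is outside [17, 22]  ✗
3. 3 / 3 = 1, so 3 divides 3  ✓
4. V × T = 8 × 3 = 24  ✓
5. W + R = 4 + 3 = 7  ✓
6. T = 3, W = 4; distinct  ✓
7. Q = 15, T = 3; distinct  ✓
8. R² + U² = 3² + 8² = 9 + 64 = 73  ✓

Constraint 2 does not hold.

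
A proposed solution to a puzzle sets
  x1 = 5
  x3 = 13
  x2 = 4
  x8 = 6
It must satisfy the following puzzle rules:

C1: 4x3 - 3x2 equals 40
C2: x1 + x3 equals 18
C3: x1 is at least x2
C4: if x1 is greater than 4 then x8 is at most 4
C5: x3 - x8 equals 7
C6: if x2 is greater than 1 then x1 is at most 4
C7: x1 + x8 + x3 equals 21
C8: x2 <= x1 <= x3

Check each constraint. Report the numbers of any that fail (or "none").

C1: 4x3 - 3x2 = 4(13) - 3(4) = 40 — holds.
C2: x1 + x3 = 5 + 13 = 18 — holds.
C3: x1 = 5, x2 = 4; 5 ≥ 4 — holds.
C4: x1 = 5 > 4, so we need x8 ≤ 4; but x8 = 6 > 4 — fails.
C5: x3 - x8 = 13 - 6 = 7 — holds.
C6: x2 = 4 > 1, so we need x1 ≤ 4; but x1 = 5 > 4 — fails.
C7: x1 + x8 + x3 = 5 + 6 + 13 = 24, not 21 — fails.
C8: values 4 <= 5 <= 13 — holds.

Constraints 4, 6, and 7 do not hold.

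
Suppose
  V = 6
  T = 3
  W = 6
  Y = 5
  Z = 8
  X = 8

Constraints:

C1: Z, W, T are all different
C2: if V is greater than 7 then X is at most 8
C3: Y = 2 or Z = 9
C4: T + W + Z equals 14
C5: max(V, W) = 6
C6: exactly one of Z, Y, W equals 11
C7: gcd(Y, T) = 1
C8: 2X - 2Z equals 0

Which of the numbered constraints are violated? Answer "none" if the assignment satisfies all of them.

C1: values 8, 6, 3 are pairwise distinct — OK.
C2: V = 6, not > 7; antecedent false, conditional vacuously true — OK.
C3: Y = 5 ≠ 2 and Z = 8 ≠ 9; both disjuncts false — violated.
C4: T + W + Z = 3 + 6 + 8 = 17, not 14 — violated.
C5: max(6, 6) = 6 — OK.
C6: Z=8, Y=5, W=6; 0 of them equal 11, not exactly one — violated.
C7: gcd(5, 3) = 1 — OK.
C8: 2X - 2Z = 2(8) - 2(8) = 0 — OK.

No — constraints 3, 4, 6 are not satisfied.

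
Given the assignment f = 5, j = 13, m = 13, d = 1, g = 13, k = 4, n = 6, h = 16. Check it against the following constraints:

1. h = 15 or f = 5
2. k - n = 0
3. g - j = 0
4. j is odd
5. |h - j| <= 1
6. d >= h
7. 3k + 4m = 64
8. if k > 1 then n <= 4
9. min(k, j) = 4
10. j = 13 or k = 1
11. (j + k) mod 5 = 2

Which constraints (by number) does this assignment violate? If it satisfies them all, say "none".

The assignment fails constraints 2, 5, 6, and 8.

1. h = 16 ≠ 15, but f = 5 = 5 (second disjunct) — holds.
2. k - n = 4 - 6 = -2, not 0 — does not hold.
3. g - j = 13 - 13 = 0 — holds.
4. j = 13 is odd — holds.
5. |16 - 13| = 3; 3 > 1, exceeds bound 1 — does not hold.
6. d = 1, h = 16; 1 < 16 (want ≥) — does not hold.
7. 3k + 4m = 3(4) + 4(13) = 64 — holds.
8. k = 4 > 1, so we need n ≤ 4; but n = 6 > 4 — does not hold.
9. min(4, 13) = 4 — holds.
10. j = 13 = 13 (first disjunct) — holds.
11. j + k = 17; 17 mod 5 = 2 — holds.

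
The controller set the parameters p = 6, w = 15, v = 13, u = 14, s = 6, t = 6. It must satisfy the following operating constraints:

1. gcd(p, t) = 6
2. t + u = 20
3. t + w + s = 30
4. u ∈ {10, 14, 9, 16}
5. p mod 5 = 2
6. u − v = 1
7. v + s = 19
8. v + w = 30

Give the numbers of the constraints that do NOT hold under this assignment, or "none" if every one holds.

Constraints 3, 5, and 8 do not hold.

1. gcd(6, 6) = 6  ✓
2. t + u = 6 + 14 = 20  ✓
3. t + w + s = 6 + 15 + 6 = 27, not 30  ✗
4. u = 14 is in {10, 14, 9, 16}  ✓
5. 6 mod 5 = 1, not 2  ✗
6. u − v = 14 − 13 = 1  ✓
7. v + s = 13 + 6 = 19  ✓
8. v + w = 13 + 15 = 28, not 30  ✗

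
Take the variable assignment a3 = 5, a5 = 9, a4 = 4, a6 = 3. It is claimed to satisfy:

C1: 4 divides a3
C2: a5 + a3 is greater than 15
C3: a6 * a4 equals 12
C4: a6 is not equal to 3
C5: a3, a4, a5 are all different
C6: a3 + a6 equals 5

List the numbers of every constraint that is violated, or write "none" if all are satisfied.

Violated: 1, 2, 4, and 6.

C1: 5 = 4*1 + 1, so 4 does not divide 5  ✗
C2: a5 + a3 = 9 + 5 = 14; 14 ≤ 15, bound 15 not met  ✗
C3: a6 * a4 = 3 * 4 = 12  ✓
C4: a6 = 3, but 3 is required to differ  ✗
C5: values 5, 4, 9 are pairwise distinct  ✓
C6: a3 + a6 = 5 + 3 = 8, not 5  ✗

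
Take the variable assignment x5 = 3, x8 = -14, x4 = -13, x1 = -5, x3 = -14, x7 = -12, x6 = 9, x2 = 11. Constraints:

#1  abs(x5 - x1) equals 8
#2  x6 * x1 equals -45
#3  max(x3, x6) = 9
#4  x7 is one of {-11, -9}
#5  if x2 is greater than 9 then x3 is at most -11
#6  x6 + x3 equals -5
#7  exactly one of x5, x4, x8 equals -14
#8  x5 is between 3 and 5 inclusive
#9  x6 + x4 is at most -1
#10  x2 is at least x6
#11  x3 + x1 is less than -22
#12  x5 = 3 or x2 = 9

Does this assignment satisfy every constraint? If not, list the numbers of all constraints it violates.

Constraints 4, 11 are violated.

#1 abs(3 - (-5)) = 8 — holds.
#2 x6 * x1 = 9 * (-5) = -45 — holds.
#3 max(-14, 9) = 9 — holds.
#4 x7 = -12 is not in {-11, -9} — does not hold.
#5 x2 = 11 > 9, so we need x3 ≤ -11; x3 = -14 ≤ -11 — holds.
#6 x6 + x3 = 9 + (-14) = -5 — holds.
#7 x5=3, x4=-13, x8=-14; 1 of them equals -14 — holds.
#8 x5 = 3 lies in [3, 5] — holds.
#9 x6 + x4 = 9 + (-13) = -4; -4 ≤ -1 — holds.
#10 x2 = 11, x6 = 9; 11 ≥ 9 — holds.
#11 x3 + x1 = -14 + (-5) = -19; -19 ≥ -22, bound -22 not met — does not hold.
#12 x5 = 3 = 3 (first disjunct) — holds.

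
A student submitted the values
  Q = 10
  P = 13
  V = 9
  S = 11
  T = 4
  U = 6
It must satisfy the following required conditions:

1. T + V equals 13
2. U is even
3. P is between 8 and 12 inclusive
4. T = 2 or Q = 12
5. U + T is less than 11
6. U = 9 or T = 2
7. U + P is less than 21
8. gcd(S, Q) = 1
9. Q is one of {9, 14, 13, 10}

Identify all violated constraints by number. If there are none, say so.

1. T + V = 4 + 9 = 13  OK
2. U = 6 is even  OK
3. P = 13 is outside [8, 12]  FAIL
4. T = 4 ≠ 2 and Q = 10 ≠ 12; both disjuncts false  FAIL
5. U + T = 6 + 4 = 10; 10 < 11  OK
6. U = 6 ≠ 9 and T = 4 ≠ 2; both disjuncts false  FAIL
7. U + P = 6 + 13 = 19; 19 < 21  OK
8. gcd(11, 10) = 1  OK
9. Q = 10 is in {9, 14, 13, 10}  OK

Constraints 3, 4, and 6 do not hold.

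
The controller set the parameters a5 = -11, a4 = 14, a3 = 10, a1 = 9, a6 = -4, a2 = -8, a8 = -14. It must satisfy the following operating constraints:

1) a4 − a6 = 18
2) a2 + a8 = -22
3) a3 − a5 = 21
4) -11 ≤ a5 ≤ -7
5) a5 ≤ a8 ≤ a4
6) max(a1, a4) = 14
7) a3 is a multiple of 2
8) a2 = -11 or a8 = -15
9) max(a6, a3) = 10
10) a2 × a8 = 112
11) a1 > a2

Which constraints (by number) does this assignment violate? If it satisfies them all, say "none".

1) a4 − a6 = 14 − (-4) = 18  ✓
2) a2 + a8 = -8 + (-14) = -22  ✓
3) a3 − a5 = 10 − (-11) = 21  ✓
4) a5 = -11 lies in [-11, -7]  ✓
5) values -11, -14, 14; a5 = -11 is not ≤ a8 = -14  ✗
6) max(9, 14) = 14  ✓
7) 10 / 2 = 5, so 2 divides 10  ✓
8) a2 = -8 ≠ -11 and a8 = -14 ≠ -15; both disjuncts false  ✗
9) max(-4, 10) = 10  ✓
10) a2 × a8 = -8 × (-14) = 112  ✓
11) a1 = 9, a2 = -8; 9 > -8  ✓

Violated: 5, 8.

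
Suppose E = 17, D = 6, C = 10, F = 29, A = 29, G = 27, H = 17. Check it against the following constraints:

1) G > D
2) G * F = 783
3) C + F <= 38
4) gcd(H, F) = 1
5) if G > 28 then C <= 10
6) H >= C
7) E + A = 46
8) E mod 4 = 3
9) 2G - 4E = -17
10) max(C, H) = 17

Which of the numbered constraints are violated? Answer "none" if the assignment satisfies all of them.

Constraints 3, 8, 9 are violated.

1) G = 27, D = 6; 27 > 6  ✓
2) G * F = 27 * 29 = 783  ✓
3) C + F = 10 + 29 = 39; 39 > 38, bound 38 not met  ✗
4) gcd(17, 29) = 1  ✓
5) G = 27, not > 28; antecedent false, conditional vacuously true  ✓
6) H = 17, C = 10; 17 ≥ 10  ✓
7) E + A = 17 + 29 = 46  ✓
8) 17 mod 4 = 1, not 3  ✗
9) 2G - 4E = 2(27) - 4(17) = -14, not -17  ✗
10) max(10, 17) = 17  ✓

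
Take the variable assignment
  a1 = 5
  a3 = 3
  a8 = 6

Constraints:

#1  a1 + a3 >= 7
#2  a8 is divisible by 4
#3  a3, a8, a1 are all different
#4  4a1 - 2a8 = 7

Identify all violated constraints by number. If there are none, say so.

#1 a1 + a3 = 5 + 3 = 8; 8 ≥ 7 — holds.
#2 6 = 4*1 + 2, so 4 does not divide 6 — fails.
#3 values 3, 6, 5 are pairwise distinct — holds.
#4 4a1 - 2a8 = 4(5) - 2(6) = 8, not 7 — fails.

Constraints 2 and 4 do not hold.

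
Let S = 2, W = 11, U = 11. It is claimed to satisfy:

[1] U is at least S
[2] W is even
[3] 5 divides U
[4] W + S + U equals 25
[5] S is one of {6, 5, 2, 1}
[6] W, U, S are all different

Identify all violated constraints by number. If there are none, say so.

Constraints 2, 3, 4, and 6 are violated.

[1] U = 11, S = 2; 11 ≥ 2 — satisfied.
[2] W = 11 is odd — violated.
[3] 11 = 5*2 + 1, so 5 does not divide 11 — violated.
[4] W + S + U = 11 + 2 + 11 = 24, not 25 — violated.
[5] S = 2 is in {6, 5, 2, 1} — satisfied.
[6] W = U = 11, not all different — violated.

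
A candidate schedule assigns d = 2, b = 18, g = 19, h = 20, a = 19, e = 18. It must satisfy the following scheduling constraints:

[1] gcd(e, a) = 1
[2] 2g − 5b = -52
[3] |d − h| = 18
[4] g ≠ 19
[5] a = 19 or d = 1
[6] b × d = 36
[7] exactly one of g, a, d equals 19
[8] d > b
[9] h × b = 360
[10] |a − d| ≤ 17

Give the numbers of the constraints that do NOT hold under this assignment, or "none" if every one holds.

[1] gcd(18, 19) = 1  holds
[2] 2g − 5b = 2(19) − 5(18) = -52  holds
[3] |2 − 20| = 18  holds
[4] g = 19, but 19 is required to differ  fails
[5] a = 19 = 19 (first disjunct)  holds
[6] b × d = 18 × 2 = 36  holds
[7] g=19, a=19, d=2; 2 of them equal 19, not exactly one  fails
[8] d = 2, b = 18; 2 ≤ 18 (want >)  fails
[9] h × b = 20 × 18 = 360  holds
[10] |19 − 2| = 17; 17 ≤ 17  holds

The assignment fails constraints 4, 7, and 8.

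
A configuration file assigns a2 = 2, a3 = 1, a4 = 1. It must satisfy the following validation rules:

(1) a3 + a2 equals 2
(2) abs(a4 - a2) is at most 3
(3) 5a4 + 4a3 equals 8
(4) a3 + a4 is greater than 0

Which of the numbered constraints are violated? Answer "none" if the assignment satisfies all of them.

Constraints 1 and 3 do not hold.

(1) a3 + a2 = 1 + 2 = 3, not 2 — fails.
(2) abs(1 - 2) = 1; 1 ≤ 3 — holds.
(3) 5a4 + 4a3 = 5(1) + 4(1) = 9, not 8 — fails.
(4) a3 + a4 = 1 + 1 = 2; 2 > 0 — holds.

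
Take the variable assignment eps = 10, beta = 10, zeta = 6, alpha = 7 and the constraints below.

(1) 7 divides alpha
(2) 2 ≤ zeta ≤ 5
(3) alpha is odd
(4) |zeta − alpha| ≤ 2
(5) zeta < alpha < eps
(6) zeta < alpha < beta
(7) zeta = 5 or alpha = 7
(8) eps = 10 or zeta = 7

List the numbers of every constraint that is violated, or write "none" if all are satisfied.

(1) 7 / 7 = 1, so 7 divides 7  ✔
(2) zeta = 6 is outside [2, 5]  ✘
(3) alpha = 7 is odd  ✔
(4) |6 − 7| = 1; 1 ≤ 2  ✔
(5) values 6 < 7 < 10  ✔
(6) values 6 < 7 < 10  ✔
(7) zeta = 6 ≠ 5, but alpha = 7 = 7 (second disjunct)  ✔
(8) eps = 10 = 10 (first disjunct)  ✔

No — constraint 2 is not satisfied.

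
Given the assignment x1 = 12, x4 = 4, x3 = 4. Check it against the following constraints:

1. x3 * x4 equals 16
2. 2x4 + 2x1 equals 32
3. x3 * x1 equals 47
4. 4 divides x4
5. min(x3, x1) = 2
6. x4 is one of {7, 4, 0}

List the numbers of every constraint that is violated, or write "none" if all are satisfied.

Constraints 3 and 5 do not hold.

1. x3 * x4 = 4 * 4 = 16 — satisfied.
2. 2x4 + 2x1 = 2(4) + 2(12) = 32 — satisfied.
3. x3 * x1 = 4 * 12 = 48, not 47 — violated.
4. 4 / 4 = 1, so 4 divides 4 — satisfied.
5. min(4, 12) = 4, not 2 — violated.
6. x4 = 4 is in {7, 4, 0} — satisfied.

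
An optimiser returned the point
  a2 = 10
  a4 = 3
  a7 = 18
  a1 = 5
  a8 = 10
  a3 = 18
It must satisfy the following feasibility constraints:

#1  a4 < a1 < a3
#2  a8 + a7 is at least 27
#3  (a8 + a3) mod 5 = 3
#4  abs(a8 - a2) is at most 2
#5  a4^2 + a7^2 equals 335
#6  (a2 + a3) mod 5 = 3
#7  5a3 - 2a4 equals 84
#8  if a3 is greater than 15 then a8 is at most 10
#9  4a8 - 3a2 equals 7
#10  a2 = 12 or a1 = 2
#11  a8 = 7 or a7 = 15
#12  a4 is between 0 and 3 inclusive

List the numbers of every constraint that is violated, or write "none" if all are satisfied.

Constraints 5, 9, 10, and 11 do not hold.

#1 values 3 < 5 < 18 — satisfied.
#2 a8 + a7 = 10 + 18 = 28; 28 ≥ 27 — satisfied.
#3 a8 + a3 = 28; 28 mod 5 = 3 — satisfied.
#4 abs(10 - 10) = 0; 0 ≤ 2 — satisfied.
#5 a4^2 + a7^2 = 3^2 + 18^2 = 9 + 324 = 333, not 335 — violated.
#6 a2 + a3 = 28; 28 mod 5 = 3 — satisfied.
#7 5a3 - 2a4 = 5(18) - 2(3) = 84 — satisfied.
#8 a3 = 18 > 15, so we need a8 ≤ 10; a8 = 10 ≤ 10 — satisfied.
#9 4a8 - 3a2 = 4(10) - 3(10) = 10, not 7 — violated.
#10 a2 = 10 ≠ 12 and a1 = 5 ≠ 2; both disjuncts false — violated.
#11 a8 = 10 ≠ 7 and a7 = 18 ≠ 15; both disjuncts false — violated.
#12 a4 = 3 lies in [0, 3] — satisfied.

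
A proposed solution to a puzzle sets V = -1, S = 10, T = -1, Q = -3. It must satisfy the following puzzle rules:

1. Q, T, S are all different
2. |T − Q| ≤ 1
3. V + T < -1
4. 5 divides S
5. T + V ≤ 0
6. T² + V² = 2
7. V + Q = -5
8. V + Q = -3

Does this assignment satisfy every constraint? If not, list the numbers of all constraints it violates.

1. values -3, -1, 10 are pairwise distinct  OK
2. |-1 − (-3)| = 2; 2 > 1, exceeds bound 1  FAIL
3. V + T = -1 + (-1) = -2; -2 < -1  OK
4. 10 / 5 = 2, so 5 divides 10  OK
5. T + V = -1 + (-1) = -2; -2 ≤ 0  OK
6. T² + V² = (-1)² + (-1)² = 1 + 1 = 2  OK
7. V + Q = -1 + (-3) = -4, not -5  FAIL
8. V + Q = -1 + (-3) = -4, not -3  FAIL

Constraints 2, 7, and 8 are violated.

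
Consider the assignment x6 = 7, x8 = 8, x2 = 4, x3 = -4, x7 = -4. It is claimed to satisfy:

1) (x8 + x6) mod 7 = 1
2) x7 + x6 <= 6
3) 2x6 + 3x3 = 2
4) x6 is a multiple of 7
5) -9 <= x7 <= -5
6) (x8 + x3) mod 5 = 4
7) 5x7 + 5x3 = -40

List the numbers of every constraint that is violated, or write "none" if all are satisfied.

1) x8 + x6 = 15; 15 mod 7 = 1 — holds.
2) x7 + x6 = -4 + 7 = 3; 3 ≤ 6 — holds.
3) 2x6 + 3x3 = 2(7) + 3(-4) = 2 — holds.
4) 7 / 7 = 1, so 7 divides 7 — holds.
5) x7 = -4 is outside [-9, -5] — fails.
6) x8 + x3 = 4; 4 mod 5 = 4 — holds.
7) 5x7 + 5x3 = 5(-4) + 5(-4) = -40 — holds.

Constraint 5 does not hold.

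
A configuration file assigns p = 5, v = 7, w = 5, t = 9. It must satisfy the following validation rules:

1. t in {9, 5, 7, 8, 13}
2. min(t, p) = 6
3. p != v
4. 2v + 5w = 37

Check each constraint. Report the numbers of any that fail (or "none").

The assignment fails constraints 2, 4.

1. t = 9 is in {9, 5, 7, 8, 13}  ✓
2. min(9, 5) = 5, not 6  ✗
3. p = 5, v = 7; distinct  ✓
4. 2v + 5w = 2(7) + 5(5) = 39, not 37  ✗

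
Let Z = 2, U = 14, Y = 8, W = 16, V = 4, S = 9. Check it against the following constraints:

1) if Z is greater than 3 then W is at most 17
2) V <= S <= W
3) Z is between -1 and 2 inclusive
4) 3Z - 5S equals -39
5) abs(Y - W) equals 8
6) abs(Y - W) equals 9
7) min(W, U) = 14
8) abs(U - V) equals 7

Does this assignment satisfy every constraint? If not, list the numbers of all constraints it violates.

1) Z = 2, not > 3; antecedent false, conditional vacuously true  OK
2) values 4 <= 9 <= 16  OK
3) Z = 2 lies in [-1, 2]  OK
4) 3Z - 5S = 3(2) - 5(9) = -39  OK
5) abs(8 - 16) = 8  OK
6) abs(8 - 16) = 8, not 9  FAIL
7) min(16, 14) = 14  OK
8) abs(14 - 4) = 10, not 7  FAIL

The assignment fails constraints 6 and 8.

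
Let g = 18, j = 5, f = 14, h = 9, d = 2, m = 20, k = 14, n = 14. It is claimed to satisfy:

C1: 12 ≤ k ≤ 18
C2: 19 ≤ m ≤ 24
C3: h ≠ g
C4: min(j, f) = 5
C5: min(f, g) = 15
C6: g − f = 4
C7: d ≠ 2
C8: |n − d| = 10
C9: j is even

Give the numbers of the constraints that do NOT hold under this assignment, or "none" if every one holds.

C1: k = 14 lies in [12, 18] — OK.
C2: m = 20 lies in [19, 24] — OK.
C3: h = 9, g = 18; distinct — OK.
C4: min(5, 14) = 5 — OK.
C5: min(14, 18) = 14, not 15 — violated.
C6: g − f = 18 − 14 = 4 — OK.
C7: d = 2, but 2 is required to differ — violated.
C8: |14 − 2| = 12, not 10 — violated.
C9: j = 5 is odd — violated.

The assignment fails constraints 5, 7, 8, and 9.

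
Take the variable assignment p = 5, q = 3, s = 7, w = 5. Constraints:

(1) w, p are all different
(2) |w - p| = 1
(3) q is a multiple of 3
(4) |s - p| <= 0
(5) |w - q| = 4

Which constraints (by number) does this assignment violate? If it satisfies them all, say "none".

(1) w = p = 5, not all different — fails.
(2) |5 - 5| = 0, not 1 — fails.
(3) 3 / 3 = 1, so 3 divides 3 — holds.
(4) |7 - 5| = 2; 2 > 0, exceeds bound 0 — fails.
(5) |5 - 3| = 2, not 4 — fails.

Violated: 1, 2, 4, and 5.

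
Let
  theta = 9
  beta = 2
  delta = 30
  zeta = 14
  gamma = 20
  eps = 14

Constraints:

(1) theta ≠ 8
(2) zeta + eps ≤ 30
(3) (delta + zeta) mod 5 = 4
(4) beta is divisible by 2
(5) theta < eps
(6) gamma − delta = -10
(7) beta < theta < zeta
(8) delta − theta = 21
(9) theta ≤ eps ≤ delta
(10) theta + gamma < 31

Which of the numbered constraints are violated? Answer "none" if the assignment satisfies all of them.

All constraints are satisfied.

(1) theta = 9, and 9 ≠ 8 — satisfied.
(2) zeta + eps = 14 + 14 = 28; 28 ≤ 30 — satisfied.
(3) delta + zeta = 44; 44 mod 5 = 4 — satisfied.
(4) 2 / 2 = 1, so 2 divides 2 — satisfied.
(5) theta = 9, eps = 14; 9 < 14 — satisfied.
(6) gamma − delta = 20 − 30 = -10 — satisfied.
(7) values 2 < 9 < 14 — satisfied.
(8) delta − theta = 30 − 9 = 21 — satisfied.
(9) values 9 ≤ 14 ≤ 30 — satisfied.
(10) theta + gamma = 9 + 20 = 29; 29 < 31 — satisfied.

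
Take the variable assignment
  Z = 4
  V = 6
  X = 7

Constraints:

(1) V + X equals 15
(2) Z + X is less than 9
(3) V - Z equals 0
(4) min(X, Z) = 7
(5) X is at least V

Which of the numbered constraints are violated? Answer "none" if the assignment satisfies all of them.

Violated: 1, 2, 3, and 4.

(1) V + X = 6 + 7 = 13, not 15  false
(2) Z + X = 4 + 7 = 11; 11 ≥ 9, bound 9 not met  false
(3) V - Z = 6 - 4 = 2, not 0  false
(4) min(7, 4) = 4, not 7  false
(5) X = 7, V = 6; 7 ≥ 6  true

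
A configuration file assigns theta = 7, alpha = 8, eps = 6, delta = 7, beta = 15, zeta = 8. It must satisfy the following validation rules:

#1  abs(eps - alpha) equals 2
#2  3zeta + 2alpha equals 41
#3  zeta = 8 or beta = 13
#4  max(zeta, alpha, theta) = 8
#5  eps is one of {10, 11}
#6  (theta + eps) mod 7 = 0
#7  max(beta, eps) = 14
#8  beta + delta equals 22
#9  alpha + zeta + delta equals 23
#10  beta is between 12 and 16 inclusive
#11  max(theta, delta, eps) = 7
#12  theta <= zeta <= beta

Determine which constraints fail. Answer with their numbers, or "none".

#1 abs(6 - 8) = 2  ✓
#2 3zeta + 2alpha = 3(8) + 2(8) = 40, not 41  ✗
#3 zeta = 8 = 8 (first disjunct)  ✓
#4 max(8, 8, 7) = 8  ✓
#5 eps = 6 is not in {10, 11}  ✗
#6 theta + eps = 13; 13 mod 7 = 6, not 0  ✗
#7 max(15, 6) = 15, not 14  ✗
#8 beta + delta = 15 + 7 = 22  ✓
#9 alpha + zeta + delta = 8 + 8 + 7 = 23  ✓
#10 beta = 15 lies in [12, 16]  ✓
#11 max(7, 7, 6) = 7  ✓
#12 values 7 <= 8 <= 15  ✓

No — constraints 2, 5, 6, and 7 are not satisfied.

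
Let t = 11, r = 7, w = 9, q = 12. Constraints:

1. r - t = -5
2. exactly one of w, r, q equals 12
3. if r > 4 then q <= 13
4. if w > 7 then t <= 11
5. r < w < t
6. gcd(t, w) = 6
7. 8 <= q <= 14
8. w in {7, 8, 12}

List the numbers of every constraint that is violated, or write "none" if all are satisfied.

1. r - t = 7 - 11 = -4, not -5  ✗
2. w=9, r=7, q=12; 1 of them equals 12  ✓
3. r = 7 > 4, so we need q ≤ 13; q = 12 ≤ 13  ✓
4. w = 9 > 7, so we need t ≤ 11; t = 11 ≤ 11  ✓
5. values 7 < 9 < 11  ✓
6. gcd(11, 9) = 1, not 6  ✗
7. q = 12 lies in [8, 14]  ✓
8. w = 9 is not in {7, 8, 12}  ✗

No — constraints 1, 6, 8 are not satisfied.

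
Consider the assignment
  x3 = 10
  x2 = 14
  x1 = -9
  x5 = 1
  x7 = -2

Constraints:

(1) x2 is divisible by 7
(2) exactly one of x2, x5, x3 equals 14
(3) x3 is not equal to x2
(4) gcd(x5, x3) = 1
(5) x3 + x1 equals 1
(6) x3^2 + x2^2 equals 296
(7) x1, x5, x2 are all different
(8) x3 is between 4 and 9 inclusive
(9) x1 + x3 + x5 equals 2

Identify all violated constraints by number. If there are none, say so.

Constraint 8 does not hold.

(1) 14 / 7 = 2, so 7 divides 14 — OK.
(2) x2=14, x5=1, x3=10; 1 of them equals 14 — OK.
(3) x3 = 10, x2 = 14; distinct — OK.
(4) gcd(1, 10) = 1 — OK.
(5) x3 + x1 = 10 + (-9) = 1 — OK.
(6) x3^2 + x2^2 = 10^2 + 14^2 = 100 + 196 = 296 — OK.
(7) values -9, 1, 14 are pairwise distinct — OK.
(8) x3 = 10 is outside [4, 9] — violated.
(9) x1 + x3 + x5 = -9 + 10 + 1 = 2 — OK.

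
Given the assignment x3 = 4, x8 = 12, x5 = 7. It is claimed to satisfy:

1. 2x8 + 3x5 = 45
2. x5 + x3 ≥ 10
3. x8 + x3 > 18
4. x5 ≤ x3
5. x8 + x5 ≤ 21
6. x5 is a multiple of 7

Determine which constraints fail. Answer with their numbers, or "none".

1. 2x8 + 3x5 = 2(12) + 3(7) = 45 — holds.
2. x5 + x3 = 7 + 4 = 11; 11 ≥ 10 — holds.
3. x8 + x3 = 12 + 4 = 16; 16 ≤ 18, bound 18 not met — fails.
4. x5 = 7, x3 = 4; 7 > 4 (want ≤) — fails.
5. x8 + x5 = 12 + 7 = 19; 19 ≤ 21 — holds.
6. 7 / 7 = 1, so 7 divides 7 — holds.

The assignment fails constraints 3 and 4.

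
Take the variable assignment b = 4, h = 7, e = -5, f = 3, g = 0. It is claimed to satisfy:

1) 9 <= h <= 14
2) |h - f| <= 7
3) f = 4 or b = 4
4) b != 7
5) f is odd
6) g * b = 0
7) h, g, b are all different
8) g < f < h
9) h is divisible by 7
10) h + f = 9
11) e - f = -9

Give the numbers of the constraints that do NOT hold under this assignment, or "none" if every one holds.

1) h = 7 is outside [9, 14] — violated.
2) |7 - 3| = 4; 4 ≤ 7 — OK.
3) f = 3 ≠ 4, but b = 4 = 4 (second disjunct) — OK.
4) b = 4, and 4 ≠ 7 — OK.
5) f = 3 is odd — OK.
6) g * b = 0 * 4 = 0 — OK.
7) values 7, 0, 4 are pairwise distinct — OK.
8) values 0 < 3 < 7 — OK.
9) 7 / 7 = 1, so 7 divides 7 — OK.
10) h + f = 7 + 3 = 10, not 9 — violated.
11) e - f = -5 - 3 = -8, not -9 — violated.

Violated: 1, 10, and 11.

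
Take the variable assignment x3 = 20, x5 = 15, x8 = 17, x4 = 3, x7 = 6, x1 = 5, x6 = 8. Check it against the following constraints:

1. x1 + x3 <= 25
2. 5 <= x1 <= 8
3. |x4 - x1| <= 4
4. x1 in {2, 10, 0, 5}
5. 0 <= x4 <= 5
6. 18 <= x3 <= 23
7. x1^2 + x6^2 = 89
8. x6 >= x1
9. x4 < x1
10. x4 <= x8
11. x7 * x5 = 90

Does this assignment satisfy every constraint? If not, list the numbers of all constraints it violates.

Yes — all constraints hold.

1. x1 + x3 = 5 + 20 = 25; 25 ≤ 25 — holds.
2. x1 = 5 lies in [5, 8] — holds.
3. |3 - 5| = 2; 2 ≤ 4 — holds.
4. x1 = 5 is in {2, 10, 0, 5} — holds.
5. x4 = 3 lies in [0, 5] — holds.
6. x3 = 20 lies in [18, 23] — holds.
7. x1^2 + x6^2 = 5^2 + 8^2 = 25 + 64 = 89 — holds.
8. x6 = 8, x1 = 5; 8 ≥ 5 — holds.
9. x4 = 3, x1 = 5; 3 < 5 — holds.
10. x4 = 3, x8 = 17; 3 ≤ 17 — holds.
11. x7 * x5 = 6 * 15 = 90 — holds.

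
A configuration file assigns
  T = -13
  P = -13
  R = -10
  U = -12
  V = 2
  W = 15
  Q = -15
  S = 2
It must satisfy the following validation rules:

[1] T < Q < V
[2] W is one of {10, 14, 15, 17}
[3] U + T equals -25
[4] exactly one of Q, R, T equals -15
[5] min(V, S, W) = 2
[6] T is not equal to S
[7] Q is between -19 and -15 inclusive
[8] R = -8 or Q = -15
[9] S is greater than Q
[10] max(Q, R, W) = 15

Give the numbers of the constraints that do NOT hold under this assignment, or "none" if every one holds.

The assignment fails constraint 1.

[1] values -13, -15, 2; T = -13 is not < Q = -15  ✗
[2] W = 15 is in {10, 14, 15, 17}  ✓
[3] U + T = -12 + (-13) = -25  ✓
[4] Q=-15, R=-10, T=-13; 1 of them equals -15  ✓
[5] min(2, 2, 15) = 2  ✓
[6] T = -13, S = 2; distinct  ✓
[7] Q = -15 lies in [-19, -15]  ✓
[8] R = -10 ≠ -8, but Q = -15 = -15 (second disjunct)  ✓
[9] S = 2, Q = -15; 2 > -15  ✓
[10] max(-15, -10, 15) = 15  ✓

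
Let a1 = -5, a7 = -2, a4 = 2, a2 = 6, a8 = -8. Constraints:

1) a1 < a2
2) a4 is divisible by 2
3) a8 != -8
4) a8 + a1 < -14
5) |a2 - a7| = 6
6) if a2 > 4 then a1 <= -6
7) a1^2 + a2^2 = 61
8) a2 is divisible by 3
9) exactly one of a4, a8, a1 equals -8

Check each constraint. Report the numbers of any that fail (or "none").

The assignment fails constraints 3, 4, 5, and 6.

1) a1 = -5, a2 = 6; -5 < 6  true
2) 2 / 2 = 1, so 2 divides 2  true
3) a8 = -8, but -8 is required to differ  false
4) a8 + a1 = -8 + (-5) = -13; -13 ≥ -14, bound -14 not met  false
5) |6 - (-2)| = 8, not 6  false
6) a2 = 6 > 4, so we need a1 ≤ -6; but a1 = -5 > -6  false
7) a1^2 + a2^2 = (-5)^2 + 6^2 = 25 + 36 = 61  true
8) 6 / 3 = 2, so 3 divides 6  true
9) a4=2, a8=-8, a1=-5; 1 of them equals -8  true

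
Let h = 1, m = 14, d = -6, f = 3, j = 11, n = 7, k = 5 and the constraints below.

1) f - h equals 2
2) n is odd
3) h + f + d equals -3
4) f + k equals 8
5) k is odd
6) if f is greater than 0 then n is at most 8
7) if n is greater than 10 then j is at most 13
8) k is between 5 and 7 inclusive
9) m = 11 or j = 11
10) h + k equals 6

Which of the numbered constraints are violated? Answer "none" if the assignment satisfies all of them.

The assignment fails constraint 3.

1) f - h = 3 - 1 = 2  holds
2) n = 7 is odd  holds
3) h + f + d = 1 + 3 + (-6) = -2, not -3  fails
4) f + k = 3 + 5 = 8  holds
5) k = 5 is odd  holds
6) f = 3 > 0, so we need n ≤ 8; n = 7 ≤ 8  holds
7) n = 7, not > 10; antecedent false, conditional vacuously true  holds
8) k = 5 lies in [5, 7]  holds
9) m = 14 ≠ 11, but j = 11 = 11 (second disjunct)  holds
10) h + k = 1 + 5 = 6  holds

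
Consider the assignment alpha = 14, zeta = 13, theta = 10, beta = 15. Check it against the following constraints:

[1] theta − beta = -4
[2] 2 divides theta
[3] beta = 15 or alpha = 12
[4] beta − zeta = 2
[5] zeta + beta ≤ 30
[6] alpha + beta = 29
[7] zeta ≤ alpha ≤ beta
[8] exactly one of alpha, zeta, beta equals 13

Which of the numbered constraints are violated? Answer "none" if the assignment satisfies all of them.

No — constraint 1 is not satisfied.

[1] theta − beta = 10 − 15 = -5, not -4 — fails.
[2] 10 / 2 = 5, so 2 divides 10 — holds.
[3] beta = 15 = 15 (first disjunct) — holds.
[4] beta − zeta = 15 − 13 = 2 — holds.
[5] zeta + beta = 13 + 15 = 28; 28 ≤ 30 — holds.
[6] alpha + beta = 14 + 15 = 29 — holds.
[7] values 13 ≤ 14 ≤ 15 — holds.
[8] alpha=14, zeta=13, beta=15; 1 of them equals 13 — holds.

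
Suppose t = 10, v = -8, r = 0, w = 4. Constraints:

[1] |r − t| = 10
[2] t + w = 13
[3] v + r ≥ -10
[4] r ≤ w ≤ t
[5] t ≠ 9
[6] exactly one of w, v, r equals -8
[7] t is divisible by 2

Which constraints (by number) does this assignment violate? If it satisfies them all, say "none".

Constraint 2 is violated.

[1] |0 − 10| = 10 — holds.
[2] t + w = 10 + 4 = 14, not 13 — does not hold.
[3] v + r = -8 + 0 = -8; -8 ≥ -10 — holds.
[4] values 0 ≤ 4 ≤ 10 — holds.
[5] t = 10, and 10 ≠ 9 — holds.
[6] w=4, v=-8, r=0; 1 of them equals -8 — holds.
[7] 10 / 2 = 5, so 2 divides 10 — holds.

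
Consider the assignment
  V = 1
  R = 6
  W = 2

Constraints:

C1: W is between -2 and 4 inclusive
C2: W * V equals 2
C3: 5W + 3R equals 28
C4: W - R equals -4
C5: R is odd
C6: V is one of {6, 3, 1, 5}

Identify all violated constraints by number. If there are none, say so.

Constraint 5 does not hold.

C1: W = 2 lies in [-2, 4]  holds
C2: W * V = 2 * 1 = 2  holds
C3: 5W + 3R = 5(2) + 3(6) = 28  holds
C4: W - R = 2 - 6 = -4  holds
C5: R = 6 is even  fails
C6: V = 1 is in {6, 3, 1, 5}  holds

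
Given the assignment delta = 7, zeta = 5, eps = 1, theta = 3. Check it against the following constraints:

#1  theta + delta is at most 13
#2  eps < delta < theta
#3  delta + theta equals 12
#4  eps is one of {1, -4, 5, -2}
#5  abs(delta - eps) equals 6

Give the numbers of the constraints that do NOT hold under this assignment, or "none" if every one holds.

Violated: 2, 3.

#1 theta + delta = 3 + 7 = 10; 10 ≤ 13 — OK.
#2 values 1, 7, 3; delta = 7 is not < theta = 3 — violated.
#3 delta + theta = 7 + 3 = 10, not 12 — violated.
#4 eps = 1 is in {1, -4, 5, -2} — OK.
#5 abs(7 - 1) = 6 — OK.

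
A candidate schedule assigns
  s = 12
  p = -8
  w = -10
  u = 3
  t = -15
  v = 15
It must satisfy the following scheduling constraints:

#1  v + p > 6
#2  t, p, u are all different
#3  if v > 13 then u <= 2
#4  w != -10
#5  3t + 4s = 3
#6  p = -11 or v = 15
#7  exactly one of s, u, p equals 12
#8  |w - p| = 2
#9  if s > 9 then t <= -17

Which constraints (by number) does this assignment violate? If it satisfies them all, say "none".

#1 v + p = 15 + (-8) = 7; 7 > 6 — holds.
#2 values -15, -8, 3 are pairwise distinct — holds.
#3 v = 15 > 13, so we need u ≤ 2; but u = 3 > 2 — fails.
#4 w = -10, but -10 is required to differ — fails.
#5 3t + 4s = 3(-15) + 4(12) = 3 — holds.
#6 p = -8 ≠ -11, but v = 15 = 15 (second disjunct) — holds.
#7 s=12, u=3, p=-8; 1 of them equals 12 — holds.
#8 |-10 - (-8)| = 2 — holds.
#9 s = 12 > 9, so we need t ≤ -17; but t = -15 > -17 — fails.

Constraints 3, 4, and 9 do not hold.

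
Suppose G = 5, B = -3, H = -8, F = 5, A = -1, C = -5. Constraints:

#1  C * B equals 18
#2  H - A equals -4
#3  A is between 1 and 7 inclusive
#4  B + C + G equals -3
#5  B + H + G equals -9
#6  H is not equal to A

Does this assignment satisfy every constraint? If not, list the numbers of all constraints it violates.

Constraints 1, 2, 3, and 5 do not hold.

#1 C * B = -5 * (-3) = 15, not 18 — fails.
#2 H - A = -8 - (-1) = -7, not -4 — fails.
#3 A = -1 is outside [1, 7] — fails.
#4 B + C + G = -3 + (-5) + 5 = -3 — holds.
#5 B + H + G = -3 + (-8) + 5 = -6, not -9 — fails.
#6 H = -8, A = -1; distinct — holds.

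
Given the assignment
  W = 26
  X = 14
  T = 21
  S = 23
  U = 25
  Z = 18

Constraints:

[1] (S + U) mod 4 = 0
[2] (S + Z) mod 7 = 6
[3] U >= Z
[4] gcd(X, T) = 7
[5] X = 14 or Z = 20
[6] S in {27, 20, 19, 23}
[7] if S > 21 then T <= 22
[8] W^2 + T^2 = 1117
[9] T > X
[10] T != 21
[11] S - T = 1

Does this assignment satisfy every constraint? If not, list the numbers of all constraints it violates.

The assignment fails constraints 10 and 11.

[1] S + U = 48; 48 mod 4 = 0  OK
[2] S + Z = 41; 41 mod 7 = 6  OK
[3] U = 25, Z = 18; 25 ≥ 18  OK
[4] gcd(14, 21) = 7  OK
[5] X = 14 = 14 (first disjunct)  OK
[6] S = 23 is in {27, 20, 19, 23}  OK
[7] S = 23 > 21, so we need T ≤ 22; T = 21 ≤ 22  OK
[8] W^2 + T^2 = 26^2 + 21^2 = 676 + 441 = 1117  OK
[9] T = 21, X = 14; 21 > 14  OK
[10] T = 21, but 21 is required to differ  FAIL
[11] S - T = 23 - 21 = 2, not 1  FAIL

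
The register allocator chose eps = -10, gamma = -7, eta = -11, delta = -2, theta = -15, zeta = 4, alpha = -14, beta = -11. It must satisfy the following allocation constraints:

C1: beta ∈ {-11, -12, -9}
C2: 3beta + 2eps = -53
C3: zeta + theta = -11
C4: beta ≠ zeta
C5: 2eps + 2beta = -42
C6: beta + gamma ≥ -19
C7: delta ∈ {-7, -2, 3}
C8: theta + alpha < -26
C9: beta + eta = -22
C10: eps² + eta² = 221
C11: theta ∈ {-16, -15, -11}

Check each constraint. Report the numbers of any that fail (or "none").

C1: beta = -11 is in {-11, -12, -9} — OK.
C2: 3beta + 2eps = 3(-11) + 2(-10) = -53 — OK.
C3: zeta + theta = 4 + (-15) = -11 — OK.
C4: beta = -11, zeta = 4; distinct — OK.
C5: 2eps + 2beta = 2(-10) + 2(-11) = -42 — OK.
C6: beta + gamma = -11 + (-7) = -18; -18 ≥ -19 — OK.
C7: delta = -2 is in {-7, -2, 3} — OK.
C8: theta + alpha = -15 + (-14) = -29; -29 < -26 — OK.
C9: beta + eta = -11 + (-11) = -22 — OK.
C10: eps² + eta² = (-10)² + (-11)² = 100 + 121 = 221 — OK.
C11: theta = -15 is in {-16, -15, -11} — OK.

The assignment satisfies every constraint.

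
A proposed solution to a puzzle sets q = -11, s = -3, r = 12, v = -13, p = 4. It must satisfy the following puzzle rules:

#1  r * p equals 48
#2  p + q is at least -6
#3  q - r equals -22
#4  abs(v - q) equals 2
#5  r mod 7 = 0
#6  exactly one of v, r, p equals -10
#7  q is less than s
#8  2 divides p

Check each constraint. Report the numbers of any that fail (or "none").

Constraints 2, 3, 5, and 6 are violated.

#1 r * p = 12 * 4 = 48  OK
#2 p + q = 4 + (-11) = -7; -7 < -6, bound -6 not met  FAIL
#3 q - r = -11 - 12 = -23, not -22  FAIL
#4 abs(-13 - (-11)) = 2  OK
#5 12 mod 7 = 5, not 0  FAIL
#6 v=-13, r=12, p=4; 0 of them equal -10, not exactly one  FAIL
#7 q = -11, s = -3; -11 < -3  OK
#8 4 / 2 = 2, so 2 divides 4  OK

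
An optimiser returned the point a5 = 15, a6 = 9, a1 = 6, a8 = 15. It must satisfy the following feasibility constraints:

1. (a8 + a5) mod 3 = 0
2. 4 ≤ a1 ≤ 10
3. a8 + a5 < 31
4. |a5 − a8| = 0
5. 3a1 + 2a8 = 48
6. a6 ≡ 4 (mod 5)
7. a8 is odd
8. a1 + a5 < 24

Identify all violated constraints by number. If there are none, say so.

None — every constraint holds.

1. a8 + a5 = 30; 30 mod 3 = 0 — holds.
2. a1 = 6 lies in [4, 10] — holds.
3. a8 + a5 = 15 + 15 = 30; 30 < 31 — holds.
4. |15 − 15| = 0 — holds.
5. 3a1 + 2a8 = 3(6) + 2(15) = 48 — holds.
6. 9 mod 5 = 4 — holds.
7. a8 = 15 is odd — holds.
8. a1 + a5 = 6 + 15 = 21; 21 < 24 — holds.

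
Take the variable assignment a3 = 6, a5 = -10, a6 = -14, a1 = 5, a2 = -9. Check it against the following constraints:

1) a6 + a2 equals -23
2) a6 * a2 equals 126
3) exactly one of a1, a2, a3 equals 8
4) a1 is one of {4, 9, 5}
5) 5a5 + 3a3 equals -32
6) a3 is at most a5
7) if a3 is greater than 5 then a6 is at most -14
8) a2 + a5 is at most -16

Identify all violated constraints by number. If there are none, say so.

1) a6 + a2 = -14 + (-9) = -23 — holds.
2) a6 * a2 = -14 * (-9) = 126 — holds.
3) a1=5, a2=-9, a3=6; 0 of them equal 8, not exactly one — fails.
4) a1 = 5 is in {4, 9, 5} — holds.
5) 5a5 + 3a3 = 5(-10) + 3(6) = -32 — holds.
6) a3 = 6, a5 = -10; 6 > -10 (want ≤) — fails.
7) a3 = 6 > 5, so we need a6 ≤ -14; a6 = -14 ≤ -14 — holds.
8) a2 + a5 = -9 + (-10) = -19; -19 ≤ -16 — holds.

No — constraints 3 and 6 are not satisfied.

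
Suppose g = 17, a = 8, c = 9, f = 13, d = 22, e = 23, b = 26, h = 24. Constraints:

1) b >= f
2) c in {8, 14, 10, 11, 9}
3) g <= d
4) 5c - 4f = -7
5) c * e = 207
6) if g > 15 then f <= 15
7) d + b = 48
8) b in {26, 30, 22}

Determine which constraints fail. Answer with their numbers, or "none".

1) b = 26, f = 13; 26 ≥ 13 — holds.
2) c = 9 is in {8, 14, 10, 11, 9} — holds.
3) g = 17, d = 22; 17 ≤ 22 — holds.
4) 5c - 4f = 5(9) - 4(13) = -7 — holds.
5) c * e = 9 * 23 = 207 — holds.
6) g = 17 > 15, so we need f ≤ 15; f = 13 ≤ 15 — holds.
7) d + b = 22 + 26 = 48 — holds.
8) b = 26 is in {26, 30, 22} — holds.

Yes — all constraints hold.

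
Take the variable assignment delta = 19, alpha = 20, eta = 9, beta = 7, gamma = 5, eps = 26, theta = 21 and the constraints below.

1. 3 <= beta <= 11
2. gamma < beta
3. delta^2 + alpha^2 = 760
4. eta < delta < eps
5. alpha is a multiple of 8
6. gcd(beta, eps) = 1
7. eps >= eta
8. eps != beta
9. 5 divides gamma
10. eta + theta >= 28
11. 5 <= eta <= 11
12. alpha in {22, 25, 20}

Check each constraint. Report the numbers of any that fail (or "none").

1. beta = 7 lies in [3, 11] — holds.
2. gamma = 5, beta = 7; 5 < 7 — holds.
3. delta^2 + alpha^2 = 19^2 + 20^2 = 361 + 400 = 761, not 760 — does not hold.
4. values 9 < 19 < 26 — holds.
5. 20 = 8*2 + 4, so 8 does not divide 20 — does not hold.
6. gcd(7, 26) = 1 — holds.
7. eps = 26, eta = 9; 26 ≥ 9 — holds.
8. eps = 26, beta = 7; distinct — holds.
9. 5 / 5 = 1, so 5 divides 5 — holds.
10. eta + theta = 9 + 21 = 30; 30 ≥ 28 — holds.
11. eta = 9 lies in [5, 11] — holds.
12. alpha = 20 is in {22, 25, 20} — holds.

Constraints 3 and 5 are violated.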